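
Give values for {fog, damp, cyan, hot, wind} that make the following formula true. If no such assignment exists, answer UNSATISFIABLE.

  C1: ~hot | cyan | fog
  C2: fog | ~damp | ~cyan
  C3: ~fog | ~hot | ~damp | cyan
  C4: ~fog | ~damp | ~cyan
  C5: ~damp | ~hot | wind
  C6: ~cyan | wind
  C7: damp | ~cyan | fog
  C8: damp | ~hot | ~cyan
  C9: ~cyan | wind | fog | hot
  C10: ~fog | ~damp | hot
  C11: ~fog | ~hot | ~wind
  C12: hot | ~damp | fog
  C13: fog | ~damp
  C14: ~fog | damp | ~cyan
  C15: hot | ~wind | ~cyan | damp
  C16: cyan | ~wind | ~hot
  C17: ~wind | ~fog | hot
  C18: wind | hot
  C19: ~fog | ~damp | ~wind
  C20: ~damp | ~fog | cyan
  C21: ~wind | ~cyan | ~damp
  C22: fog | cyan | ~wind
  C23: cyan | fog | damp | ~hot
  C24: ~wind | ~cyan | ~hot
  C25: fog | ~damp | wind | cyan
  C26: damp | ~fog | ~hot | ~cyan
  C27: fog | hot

Case cyan = 0:
Case hot = 1:
(fog) alone gives fog = 1.
(~damp) alone gives damp = 0.
(~wind) alone gives wind = 0.
This assignment satisfies each clause.

fog=1; damp=0; cyan=0; hot=1; wind=0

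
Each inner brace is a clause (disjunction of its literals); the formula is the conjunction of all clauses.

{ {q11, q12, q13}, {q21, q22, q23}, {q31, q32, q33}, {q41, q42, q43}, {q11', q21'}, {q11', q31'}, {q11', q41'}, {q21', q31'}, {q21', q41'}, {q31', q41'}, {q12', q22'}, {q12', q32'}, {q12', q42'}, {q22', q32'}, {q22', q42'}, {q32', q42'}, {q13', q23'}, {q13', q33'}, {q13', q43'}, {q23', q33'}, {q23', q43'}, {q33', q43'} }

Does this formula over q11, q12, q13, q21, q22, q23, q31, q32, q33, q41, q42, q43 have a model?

No, unsatisfiable

Suppose q11 = 0.
Suppose q12 = 1.
The clause (q22') is unit, so q22 = 0.
The clause (q32') is unit, so q32 = 0.
The clause (q42') is unit, so q42 = 0.
Suppose q21 = 1.
The clause (q31') is unit, so q31 = 0.
The clause (q33) is unit, so q33 = 1.
The clause (q41') is unit, so q41 = 0.
The clause (q43) is unit, so q43 = 1.
Now (q43') is unsatisfied and unit — conflict.
That branch fails; take q21 = 0 instead.
The clause (q23) is unit, so q23 = 1.
The clause (q13') is unit, so q13 = 0.
The clause (q33') is unit, so q33 = 0.
The clause (q31) is unit, so q31 = 1.
The clause (q41') is unit, so q41 = 0.
The clause (q43) is unit, so q43 = 1.
Now (q43') is unsatisfied and unit — conflict.
Both values of q21 lead to a conflict.
That branch fails; take q12 = 0 instead.
The clause (q13) is unit, so q13 = 1.
The clause (q23') is unit, so q23 = 0.
The clause (q33') is unit, so q33 = 0.
The clause (q43') is unit, so q43 = 0.
Suppose q21 = 1.
The clause (q31') is unit, so q31 = 0.
The clause (q32) is unit, so q32 = 1.
The clause (q41') is unit, so q41 = 0.
The clause (q42) is unit, so q42 = 1.
Now (q42') is unsatisfied and unit — conflict.
That branch fails; take q21 = 0 instead.
The clause (q22) is unit, so q22 = 1.
The clause (q32') is unit, so q32 = 0.
The clause (q31) is unit, so q31 = 1.
The clause (q41') is unit, so q41 = 0.
The clause (q42) is unit, so q42 = 1.
Now (q42') is unsatisfied and unit — conflict.
Both values of q21 lead to a conflict.
Both values of q12 lead to a conflict.
That branch fails; take q11 = 1 instead.
The clause (q21') is unit, so q21 = 0.
The clause (q31') is unit, so q31 = 0.
The clause (q41') is unit, so q41 = 0.
Suppose q22 = 1.
The clause (q12') is unit, so q12 = 0.
The clause (q32') is unit, so q32 = 0.
The clause (q33) is unit, so q33 = 1.
The clause (q42') is unit, so q42 = 0.
The clause (q43) is unit, so q43 = 1.
Now (q43') is unsatisfied and unit — conflict.
That branch fails; take q22 = 0 instead.
The clause (q23) is unit, so q23 = 1.
The clause (q13') is unit, so q13 = 0.
The clause (q33') is unit, so q33 = 0.
The clause (q32) is unit, so q32 = 1.
The clause (q12') is unit, so q12 = 0.
The clause (q42') is unit, so q42 = 0.
The clause (q43) is unit, so q43 = 1.
Now (q43') is unsatisfied and unit — conflict.
Both values of q22 lead to a conflict.
Both values of q11 lead to a conflict.
No assignment satisfies every clause.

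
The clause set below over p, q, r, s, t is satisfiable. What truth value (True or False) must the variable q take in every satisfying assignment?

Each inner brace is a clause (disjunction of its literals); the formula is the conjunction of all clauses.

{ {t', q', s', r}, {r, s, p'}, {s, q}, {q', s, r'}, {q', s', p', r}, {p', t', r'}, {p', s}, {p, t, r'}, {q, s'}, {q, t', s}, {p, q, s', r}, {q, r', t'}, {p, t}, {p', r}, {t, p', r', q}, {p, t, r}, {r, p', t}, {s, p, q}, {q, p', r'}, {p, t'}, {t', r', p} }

True

Suppose q = 0.
From the singleton clause (s), s = 1.
That conflicts with the unit clause (s').
So every satisfying assignment has q = True.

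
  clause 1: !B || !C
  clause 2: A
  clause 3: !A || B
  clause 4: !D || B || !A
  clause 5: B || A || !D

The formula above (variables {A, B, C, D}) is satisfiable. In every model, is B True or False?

Suppose B = false.
(A) alone gives A = true.
But (!A) is also a unit clause — contradiction.
So every satisfying assignment has B = True.

True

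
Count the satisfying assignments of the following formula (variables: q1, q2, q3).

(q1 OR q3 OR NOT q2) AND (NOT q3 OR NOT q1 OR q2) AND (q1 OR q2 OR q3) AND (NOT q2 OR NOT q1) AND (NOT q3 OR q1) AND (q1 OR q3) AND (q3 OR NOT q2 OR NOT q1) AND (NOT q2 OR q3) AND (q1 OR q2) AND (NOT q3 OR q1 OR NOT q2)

1

There are 2^3 = 8 truth assignments over (q1, q2, q3).
Split on q1. With q1 = true, the clauses containing q1 are satisfied and NOT q1 drops from the rest; 1 of the 2^2 = 4 assignments to the other variables satisfy what remains.
With q1 = false, by the same count on the reduced clause set, 0 assignments work.
Total: 1 + 0 = 1.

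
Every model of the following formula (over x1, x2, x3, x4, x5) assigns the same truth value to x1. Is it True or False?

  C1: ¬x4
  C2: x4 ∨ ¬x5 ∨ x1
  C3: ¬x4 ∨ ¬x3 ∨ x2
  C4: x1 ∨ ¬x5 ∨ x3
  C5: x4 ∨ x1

Suppose x1 = False.
The clause (¬x4) is unit, so x4 = False.
But (x4) is also a unit clause — contradiction.
So every satisfying assignment has x1 = True.

True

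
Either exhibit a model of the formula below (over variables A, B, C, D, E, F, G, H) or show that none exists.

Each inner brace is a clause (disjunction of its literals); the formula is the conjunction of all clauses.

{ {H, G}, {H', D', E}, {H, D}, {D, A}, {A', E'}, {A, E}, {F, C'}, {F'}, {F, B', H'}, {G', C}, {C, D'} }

A ↦ 1, B ↦ 0, C ↦ 0, D ↦ 0, E ↦ 0, F ↦ 0, G ↦ 0, H ↦ 1

From the singleton clause (F'), F = 0.
From the singleton clause (C'), C = 0.
From the singleton clause (G'), G = 0.
From the singleton clause (H), H = 1.
From the singleton clause (B'), B = 0.
From the singleton clause (D'), D = 0.
From the singleton clause (A), A = 1.
From the singleton clause (E'), E = 0.
Every clause now holds.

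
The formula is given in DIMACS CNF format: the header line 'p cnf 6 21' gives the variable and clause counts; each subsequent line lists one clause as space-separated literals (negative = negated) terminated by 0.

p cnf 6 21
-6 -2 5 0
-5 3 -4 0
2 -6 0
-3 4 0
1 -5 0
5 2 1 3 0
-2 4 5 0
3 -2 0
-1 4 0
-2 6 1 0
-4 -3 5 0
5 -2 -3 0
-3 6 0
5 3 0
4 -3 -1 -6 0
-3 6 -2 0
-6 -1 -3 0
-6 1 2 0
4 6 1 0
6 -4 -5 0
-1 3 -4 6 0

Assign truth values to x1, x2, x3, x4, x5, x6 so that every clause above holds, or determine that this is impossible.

UNSATISFIABLE

Branch on x2: set x2 = True.
Unit clause (x3) forces x3 = True.
Unit clause (x4) forces x4 = True.
Unit clause (x5) forces x5 = True.
Unit clause (x1) forces x1 = True.
Unit clause (x6) forces x6 = True.
Now (¬x6) is unsatisfied and unit — conflict.
So x2 must be the other value — set x2 = False.
Unit clause (¬x6) forces x6 = False.
Unit clause (¬x3) forces x3 = False.
Unit clause (x5) forces x5 = True.
Unit clause (¬x4) forces x4 = False.
Unit clause (x1) forces x1 = True.
Now (¬x1) is unsatisfied and unit — conflict.
Neither x2 = True nor x2 = False works.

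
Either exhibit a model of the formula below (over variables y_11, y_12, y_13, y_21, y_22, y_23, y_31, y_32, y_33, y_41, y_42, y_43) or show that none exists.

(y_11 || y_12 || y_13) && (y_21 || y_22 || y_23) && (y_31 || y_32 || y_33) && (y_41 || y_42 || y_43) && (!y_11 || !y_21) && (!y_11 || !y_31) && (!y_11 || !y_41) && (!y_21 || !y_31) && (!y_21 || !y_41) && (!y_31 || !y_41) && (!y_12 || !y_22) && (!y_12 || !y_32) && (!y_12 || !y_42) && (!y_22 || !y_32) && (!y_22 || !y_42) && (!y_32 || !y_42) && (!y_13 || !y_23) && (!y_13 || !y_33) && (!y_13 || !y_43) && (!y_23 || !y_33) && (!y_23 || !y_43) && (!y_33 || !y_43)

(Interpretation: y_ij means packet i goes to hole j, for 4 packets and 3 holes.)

UNSATISFIABLE

Suppose y_11 = false.
Suppose y_12 = true.
The clause (!y_22) is unit, so y_22 = false.
The clause (!y_32) is unit, so y_32 = false.
The clause (!y_42) is unit, so y_42 = false.
Suppose y_21 = true.
The clause (!y_31) is unit, so y_31 = false.
The clause (y_33) is unit, so y_33 = true.
The clause (!y_41) is unit, so y_41 = false.
The clause (y_43) is unit, so y_43 = true.
But (!y_43) is also a unit clause — contradiction.
Backtrack on y_21: now try y_21 = false.
The clause (y_23) is unit, so y_23 = true.
The clause (!y_13) is unit, so y_13 = false.
The clause (!y_33) is unit, so y_33 = false.
The clause (y_31) is unit, so y_31 = true.
The clause (!y_41) is unit, so y_41 = false.
The clause (y_43) is unit, so y_43 = true.
But (!y_43) is also a unit clause — contradiction.
Both values of y_21 lead to a conflict.
Backtrack on y_12: now try y_12 = false.
The clause (y_13) is unit, so y_13 = true.
The clause (!y_23) is unit, so y_23 = false.
The clause (!y_33) is unit, so y_33 = false.
The clause (!y_43) is unit, so y_43 = false.
Suppose y_21 = true.
The clause (!y_31) is unit, so y_31 = false.
The clause (y_32) is unit, so y_32 = true.
The clause (!y_41) is unit, so y_41 = false.
The clause (y_42) is unit, so y_42 = true.
But (!y_42) is also a unit clause — contradiction.
Backtrack on y_21: now try y_21 = false.
The clause (y_22) is unit, so y_22 = true.
The clause (!y_32) is unit, so y_32 = false.
The clause (y_31) is unit, so y_31 = true.
The clause (!y_41) is unit, so y_41 = false.
The clause (y_42) is unit, so y_42 = true.
But (!y_42) is also a unit clause — contradiction.
Both values of y_21 lead to a conflict.
Both values of y_12 lead to a conflict.
Backtrack on y_11: now try y_11 = true.
The clause (!y_21) is unit, so y_21 = false.
The clause (!y_31) is unit, so y_31 = false.
The clause (!y_41) is unit, so y_41 = false.
Suppose y_22 = true.
The clause (!y_12) is unit, so y_12 = false.
The clause (!y_32) is unit, so y_32 = false.
The clause (y_33) is unit, so y_33 = true.
The clause (!y_42) is unit, so y_42 = false.
The clause (y_43) is unit, so y_43 = true.
But (!y_43) is also a unit clause — contradiction.
Backtrack on y_22: now try y_22 = false.
The clause (y_23) is unit, so y_23 = true.
The clause (!y_13) is unit, so y_13 = false.
The clause (!y_33) is unit, so y_33 = false.
The clause (y_32) is unit, so y_32 = true.
The clause (!y_12) is unit, so y_12 = false.
The clause (!y_42) is unit, so y_42 = false.
The clause (y_43) is unit, so y_43 = true.
But (!y_43) is also a unit clause — contradiction.
Both values of y_22 lead to a conflict.
Both values of y_11 lead to a conflict.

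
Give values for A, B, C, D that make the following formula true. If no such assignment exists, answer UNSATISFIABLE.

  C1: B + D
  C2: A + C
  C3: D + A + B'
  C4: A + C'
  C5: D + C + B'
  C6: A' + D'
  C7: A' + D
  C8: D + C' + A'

Try B = 1.
Try A = 1.
From the singleton clause (D'), D = 0.
Now (D) is unsatisfied and unit — conflict.
So A must be the other value — set A = 0.
From the singleton clause (C), C = 1.
Now (C') is unsatisfied and unit — conflict.
Either choice for A ends in contradiction.
So B must be the other value — set B = 0.
From the singleton clause (D), D = 1.
From the singleton clause (A'), A = 0.
From the singleton clause (C), C = 1.
Now (C') is unsatisfied and unit — conflict.
Either choice for B ends in contradiction.

UNSATISFIABLE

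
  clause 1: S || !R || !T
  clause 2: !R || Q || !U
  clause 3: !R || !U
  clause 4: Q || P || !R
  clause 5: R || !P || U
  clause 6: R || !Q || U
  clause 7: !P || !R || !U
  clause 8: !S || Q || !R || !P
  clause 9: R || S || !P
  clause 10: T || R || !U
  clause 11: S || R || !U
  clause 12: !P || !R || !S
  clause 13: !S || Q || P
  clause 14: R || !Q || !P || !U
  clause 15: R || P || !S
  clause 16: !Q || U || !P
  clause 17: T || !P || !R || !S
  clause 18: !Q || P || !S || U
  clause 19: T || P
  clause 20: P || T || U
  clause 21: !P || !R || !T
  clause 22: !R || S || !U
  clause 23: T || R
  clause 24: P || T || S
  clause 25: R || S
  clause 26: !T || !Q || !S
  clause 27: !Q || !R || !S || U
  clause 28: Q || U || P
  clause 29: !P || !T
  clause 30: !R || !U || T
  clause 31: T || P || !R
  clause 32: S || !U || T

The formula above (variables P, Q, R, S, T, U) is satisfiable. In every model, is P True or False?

True

Suppose P = false.
The clause (T) is unit, so T = true.
Branch on S: set S = true.
The clause (Q) is unit, so Q = true.
That conflicts with the unit clause (!Q).
That branch fails; take S = false instead.
The clause (!R) is unit, so R = false.
That conflicts with the unit clause (R).
Neither S = true nor S = false works.
So every satisfying assignment has P = True.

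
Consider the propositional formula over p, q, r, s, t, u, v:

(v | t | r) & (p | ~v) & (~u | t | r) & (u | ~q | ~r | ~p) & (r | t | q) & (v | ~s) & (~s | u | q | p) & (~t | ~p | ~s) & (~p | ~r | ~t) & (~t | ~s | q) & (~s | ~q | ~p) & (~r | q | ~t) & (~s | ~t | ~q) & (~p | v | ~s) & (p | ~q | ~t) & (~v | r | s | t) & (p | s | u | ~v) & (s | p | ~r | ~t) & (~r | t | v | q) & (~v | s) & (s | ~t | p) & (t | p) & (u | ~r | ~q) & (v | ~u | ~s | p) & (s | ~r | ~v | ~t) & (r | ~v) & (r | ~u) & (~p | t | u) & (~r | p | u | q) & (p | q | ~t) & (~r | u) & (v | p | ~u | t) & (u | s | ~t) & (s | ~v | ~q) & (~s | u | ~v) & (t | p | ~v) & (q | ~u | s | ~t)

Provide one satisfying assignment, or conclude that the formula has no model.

p ↦ 1; q ↦ 1; r ↦ 1; s ↦ 0; t ↦ 0; u ↦ 1; v ↦ 0

Case p = 1:
Case v = 0:
From the singleton clause (~s), s = 0.
Case t = 0:
From the singleton clause (r), r = 1.
From the singleton clause (q), q = 1.
From the singleton clause (u), u = 1.
This assignment satisfies each clause.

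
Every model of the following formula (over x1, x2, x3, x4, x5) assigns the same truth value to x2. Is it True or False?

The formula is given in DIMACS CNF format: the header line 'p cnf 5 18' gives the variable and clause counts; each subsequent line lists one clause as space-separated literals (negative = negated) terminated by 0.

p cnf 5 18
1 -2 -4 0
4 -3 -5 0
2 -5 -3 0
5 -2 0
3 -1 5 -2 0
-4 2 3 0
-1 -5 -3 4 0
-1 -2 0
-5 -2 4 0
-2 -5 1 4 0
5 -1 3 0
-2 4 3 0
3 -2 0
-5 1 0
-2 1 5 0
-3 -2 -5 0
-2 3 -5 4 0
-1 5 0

False

Suppose x2 = True.
(x5) alone gives x5 = True.
(¬x1) alone gives x1 = False.
That conflicts with the unit clause (x1).
So every satisfying assignment has x2 = False.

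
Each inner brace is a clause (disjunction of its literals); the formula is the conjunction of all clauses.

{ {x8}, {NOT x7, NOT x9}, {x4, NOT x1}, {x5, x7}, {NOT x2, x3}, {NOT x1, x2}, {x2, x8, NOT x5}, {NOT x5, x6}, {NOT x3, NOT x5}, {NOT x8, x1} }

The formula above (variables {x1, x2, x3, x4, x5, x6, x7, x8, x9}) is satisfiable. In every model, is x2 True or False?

Suppose x2 = false.
(x8) alone gives x8 = true.
(NOT x1) alone gives x1 = false.
But (x1) is also a unit clause — contradiction.
So every satisfying assignment has x2 = True.

True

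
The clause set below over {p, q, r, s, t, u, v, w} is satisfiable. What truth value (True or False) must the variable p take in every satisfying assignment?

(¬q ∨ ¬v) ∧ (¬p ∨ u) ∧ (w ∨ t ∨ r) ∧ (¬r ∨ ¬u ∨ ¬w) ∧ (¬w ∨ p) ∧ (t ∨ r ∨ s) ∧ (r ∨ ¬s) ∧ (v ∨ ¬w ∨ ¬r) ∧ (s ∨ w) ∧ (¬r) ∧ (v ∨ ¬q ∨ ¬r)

Suppose p = False.
Unit clause (¬w) forces w = False.
Unit clause (s) forces s = True.
Unit clause (r) forces r = True.
Now (¬r) is unsatisfied and unit — conflict.
So every satisfying assignment has p = True.

True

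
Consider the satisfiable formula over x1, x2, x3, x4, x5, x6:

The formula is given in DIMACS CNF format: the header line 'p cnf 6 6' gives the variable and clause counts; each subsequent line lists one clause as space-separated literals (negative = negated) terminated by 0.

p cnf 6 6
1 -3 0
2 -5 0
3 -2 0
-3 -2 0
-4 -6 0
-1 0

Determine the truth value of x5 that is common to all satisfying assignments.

False

Suppose x5 = True.
(x2) alone gives x2 = True.
(x3) alone gives x3 = True.
Now (¬x3) is unsatisfied and unit — conflict.
So every satisfying assignment has x5 = False.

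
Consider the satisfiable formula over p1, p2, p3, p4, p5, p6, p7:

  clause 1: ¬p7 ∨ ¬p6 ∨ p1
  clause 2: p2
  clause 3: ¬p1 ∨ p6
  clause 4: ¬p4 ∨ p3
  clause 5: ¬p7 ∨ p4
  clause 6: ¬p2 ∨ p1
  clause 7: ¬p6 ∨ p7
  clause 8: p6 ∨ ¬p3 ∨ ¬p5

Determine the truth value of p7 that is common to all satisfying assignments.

Suppose p7 = False.
Unit clause (p2) forces p2 = True.
Unit clause (p1) forces p1 = True.
Unit clause (p6) forces p6 = True.
But (¬p6) is also a unit clause — contradiction.
So every satisfying assignment has p7 = True.

True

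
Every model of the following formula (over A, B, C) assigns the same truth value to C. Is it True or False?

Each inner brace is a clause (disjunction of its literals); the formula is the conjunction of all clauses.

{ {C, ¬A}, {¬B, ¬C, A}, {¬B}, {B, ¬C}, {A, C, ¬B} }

Suppose C = True.
From the singleton clause (¬B), B = False.
But (B) is also a unit clause — contradiction.
So every satisfying assignment has C = False.

False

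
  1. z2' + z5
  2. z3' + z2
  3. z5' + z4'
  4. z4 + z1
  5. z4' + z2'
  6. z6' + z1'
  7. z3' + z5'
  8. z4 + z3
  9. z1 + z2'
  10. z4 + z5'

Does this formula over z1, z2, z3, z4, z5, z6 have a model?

Suppose z2 = 0.
From the singleton clause (z3'), z3 = 0.
From the singleton clause (z4), z4 = 1.
From the singleton clause (z5'), z5 = 0.
Suppose z6 = 0.
All clauses hold; z1 can take either value.
A satisfying assignment: z1: 1, z2: 0, z3: 0, z4: 1, z5: 0, z6: 0.

Satisfiable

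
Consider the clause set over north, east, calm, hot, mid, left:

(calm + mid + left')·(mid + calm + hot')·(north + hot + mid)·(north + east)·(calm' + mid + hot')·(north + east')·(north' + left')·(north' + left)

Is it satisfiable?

Suppose north = 1.
The clause (left') is unit, so left = 0.
That conflicts with the unit clause (left).
Backtrack on north: now try north = 0.
The clause (east) is unit, so east = 1.
That conflicts with the unit clause (east').
Both values of north lead to a conflict.
No assignment satisfies every clause.

Unsatisfiable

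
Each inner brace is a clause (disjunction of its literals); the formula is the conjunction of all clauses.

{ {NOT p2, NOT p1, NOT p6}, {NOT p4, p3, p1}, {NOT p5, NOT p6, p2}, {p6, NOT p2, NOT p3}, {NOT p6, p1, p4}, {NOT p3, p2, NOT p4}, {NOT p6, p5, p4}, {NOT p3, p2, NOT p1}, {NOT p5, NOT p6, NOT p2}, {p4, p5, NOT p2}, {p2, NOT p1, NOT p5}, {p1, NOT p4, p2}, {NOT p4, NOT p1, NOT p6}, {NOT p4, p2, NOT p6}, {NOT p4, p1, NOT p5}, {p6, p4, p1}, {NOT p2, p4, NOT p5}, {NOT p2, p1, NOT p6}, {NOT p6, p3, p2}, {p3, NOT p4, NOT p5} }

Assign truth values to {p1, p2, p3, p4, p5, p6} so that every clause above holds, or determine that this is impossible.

Branch on p2: set p2 = false.
Branch on p5: set p5 = false.
Branch on p3: set p3 = false.
Unit clause (NOT p6) forces p6 = false.
Branch on p4: set p4 = false.
Unit clause (p1) forces p1 = true.
This assignment satisfies each clause.

p1: true; p2: false; p3: false; p4: false; p5: false; p6: false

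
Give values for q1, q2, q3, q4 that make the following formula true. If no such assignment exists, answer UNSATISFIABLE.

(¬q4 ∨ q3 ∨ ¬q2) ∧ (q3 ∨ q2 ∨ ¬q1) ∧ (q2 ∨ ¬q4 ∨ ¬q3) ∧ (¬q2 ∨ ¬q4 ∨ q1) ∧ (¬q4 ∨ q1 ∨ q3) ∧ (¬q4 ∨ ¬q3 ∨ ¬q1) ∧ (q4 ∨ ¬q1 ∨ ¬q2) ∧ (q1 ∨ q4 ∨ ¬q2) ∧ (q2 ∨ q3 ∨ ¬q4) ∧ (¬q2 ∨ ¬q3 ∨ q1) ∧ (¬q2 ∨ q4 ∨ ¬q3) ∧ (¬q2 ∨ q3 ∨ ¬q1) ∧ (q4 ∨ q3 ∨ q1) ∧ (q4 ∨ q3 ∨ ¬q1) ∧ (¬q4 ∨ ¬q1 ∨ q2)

Case q4 = False:
Case q1 = True:
The clause (¬q2) is unit, so q2 = False.
The clause (q3) is unit, so q3 = True.
This assignment satisfies each clause.

q1=True,  q2=False,  q3=True,  q4=False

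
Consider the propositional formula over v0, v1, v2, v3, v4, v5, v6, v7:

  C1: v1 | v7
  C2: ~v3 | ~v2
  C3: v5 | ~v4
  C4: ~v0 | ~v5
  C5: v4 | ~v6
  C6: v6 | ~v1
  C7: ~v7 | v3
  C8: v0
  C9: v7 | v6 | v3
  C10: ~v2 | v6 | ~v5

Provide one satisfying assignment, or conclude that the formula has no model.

Unit clause (v0) forces v0 = 1.
Unit clause (~v5) forces v5 = 0.
Unit clause (~v4) forces v4 = 0.
Unit clause (~v6) forces v6 = 0.
Unit clause (~v1) forces v1 = 0.
Unit clause (v7) forces v7 = 1.
Unit clause (v3) forces v3 = 1.
Unit clause (~v2) forces v2 = 0.
Every clause now holds.

v0: 1, v1: 0, v2: 0, v3: 1, v4: 0, v5: 0, v6: 0, v7: 1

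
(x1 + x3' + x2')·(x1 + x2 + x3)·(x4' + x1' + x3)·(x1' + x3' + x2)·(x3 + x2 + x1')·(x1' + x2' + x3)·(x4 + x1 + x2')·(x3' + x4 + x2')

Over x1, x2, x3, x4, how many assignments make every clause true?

There are 2^4 = 16 truth assignments over (x1, x2, x3, x4).
Check each against the 8 clauses (columns in the order x1, x2, x3, x4):
  F F F F  ✗ fails (x1 + x2 + x3)
  F F F T  ✗ fails (x1 + x2 + x3)
  F F T F  ✓ satisfies all
  F F T T  ✓ satisfies all
  F T F F  ✗ fails (x4 + x1 + x2')
  F T F T  ✓ satisfies all
  F T T F  ✗ fails (x1 + x3' + x2')
  F T T T  ✗ fails (x1 + x3' + x2')
  T F F F  ✗ fails (x3 + x2 + x1')
  T F F T  ✗ fails (x4' + x1' + x3)
  T F T F  ✗ fails (x1' + x3' + x2)
  T F T T  ✗ fails (x1' + x3' + x2)
  T T F F  ✗ fails (x1' + x2' + x3)
  T T F T  ✗ fails (x4' + x1' + x3)
  T T T F  ✗ fails (x3' + x4 + x2')
  T T T T  ✓ satisfies all
4 of the 16 rows are models.

4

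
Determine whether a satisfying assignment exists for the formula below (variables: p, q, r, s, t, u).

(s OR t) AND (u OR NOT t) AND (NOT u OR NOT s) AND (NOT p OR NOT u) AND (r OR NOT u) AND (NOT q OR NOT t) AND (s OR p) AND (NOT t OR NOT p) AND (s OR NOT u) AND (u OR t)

No, unsatisfiable

Branch on s: set s = true.
From the singleton clause (NOT u), u = false.
From the singleton clause (NOT t), t = false.
That conflicts with the unit clause (t).
Backtrack on s: now try s = false.
From the singleton clause (t), t = true.
From the singleton clause (u), u = true.
That conflicts with the unit clause (NOT u).
Both values of s lead to a conflict.
No assignment satisfies every clause.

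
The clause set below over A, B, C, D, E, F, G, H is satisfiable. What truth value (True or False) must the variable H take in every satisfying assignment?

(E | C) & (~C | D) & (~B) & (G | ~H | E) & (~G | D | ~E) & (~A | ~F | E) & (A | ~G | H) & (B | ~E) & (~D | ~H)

False

Suppose H = 1.
The clause (~B) is unit, so B = 0.
The clause (~E) is unit, so E = 0.
The clause (C) is unit, so C = 1.
The clause (D) is unit, so D = 1.
That conflicts with the unit clause (~D).
So every satisfying assignment has H = False.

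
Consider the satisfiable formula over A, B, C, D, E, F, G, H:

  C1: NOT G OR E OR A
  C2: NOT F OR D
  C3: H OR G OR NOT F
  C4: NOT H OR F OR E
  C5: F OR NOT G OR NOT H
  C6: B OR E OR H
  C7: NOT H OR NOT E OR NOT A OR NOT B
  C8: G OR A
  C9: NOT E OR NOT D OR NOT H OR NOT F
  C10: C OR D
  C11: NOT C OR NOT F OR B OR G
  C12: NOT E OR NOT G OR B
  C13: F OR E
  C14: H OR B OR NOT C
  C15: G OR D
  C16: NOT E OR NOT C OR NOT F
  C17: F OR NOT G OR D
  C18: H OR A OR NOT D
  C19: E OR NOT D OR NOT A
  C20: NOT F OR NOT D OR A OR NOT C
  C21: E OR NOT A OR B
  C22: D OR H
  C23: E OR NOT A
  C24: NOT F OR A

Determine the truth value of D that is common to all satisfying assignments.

True

Suppose D = false.
From the singleton clause (NOT F), F = false.
From the singleton clause (C), C = true.
From the singleton clause (E), E = true.
From the singleton clause (G), G = true.
Now (NOT G) is unsatisfied and unit — conflict.
So every satisfying assignment has D = True.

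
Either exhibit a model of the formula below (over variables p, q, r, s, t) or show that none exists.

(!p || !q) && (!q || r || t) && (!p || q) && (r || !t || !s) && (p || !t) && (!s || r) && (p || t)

Case p = false:
Unit clause (!t) forces t = false.
Now (t) is unsatisfied and unit — conflict.
Undo p and try p = true.
Unit clause (!q) forces q = false.
Now (q) is unsatisfied and unit — conflict.
Neither p = true nor p = false works.

UNSATISFIABLE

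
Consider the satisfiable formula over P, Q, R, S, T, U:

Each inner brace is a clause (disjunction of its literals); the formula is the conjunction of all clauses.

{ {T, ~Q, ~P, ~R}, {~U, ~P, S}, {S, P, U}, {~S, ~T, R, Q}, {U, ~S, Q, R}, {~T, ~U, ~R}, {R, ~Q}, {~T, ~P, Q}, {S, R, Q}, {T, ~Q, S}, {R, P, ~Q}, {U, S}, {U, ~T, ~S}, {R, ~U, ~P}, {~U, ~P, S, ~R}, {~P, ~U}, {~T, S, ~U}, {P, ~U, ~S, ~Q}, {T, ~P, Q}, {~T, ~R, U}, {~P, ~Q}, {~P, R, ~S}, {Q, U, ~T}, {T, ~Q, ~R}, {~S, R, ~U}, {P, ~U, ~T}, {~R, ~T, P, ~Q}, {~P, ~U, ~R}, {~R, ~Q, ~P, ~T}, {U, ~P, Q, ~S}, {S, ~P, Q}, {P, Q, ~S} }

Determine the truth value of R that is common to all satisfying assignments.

Suppose R = 0.
The clause (~Q) is unit, so Q = 0.
The clause (S) is unit, so S = 1.
The clause (~T) is unit, so T = 0.
The clause (U) is unit, so U = 1.
Now (~U) is unsatisfied and unit — conflict.
So every satisfying assignment has R = True.

True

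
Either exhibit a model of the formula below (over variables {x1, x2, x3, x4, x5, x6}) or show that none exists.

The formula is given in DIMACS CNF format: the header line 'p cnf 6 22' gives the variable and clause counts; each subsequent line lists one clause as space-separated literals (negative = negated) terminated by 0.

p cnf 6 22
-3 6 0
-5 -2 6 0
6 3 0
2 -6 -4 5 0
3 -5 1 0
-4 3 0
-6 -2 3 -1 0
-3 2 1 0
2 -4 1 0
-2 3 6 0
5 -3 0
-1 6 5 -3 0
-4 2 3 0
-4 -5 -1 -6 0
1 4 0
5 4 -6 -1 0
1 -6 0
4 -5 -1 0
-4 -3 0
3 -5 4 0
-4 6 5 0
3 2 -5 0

Case x3 = False:
The clause (x6) is unit, so x6 = True.
The clause (¬x4) is unit, so x4 = False.
The clause (x1) is unit, so x1 = True.
The clause (¬x2) is unit, so x2 = False.
The clause (x5) is unit, so x5 = True.
Now (¬x5) is unsatisfied and unit — conflict.
That branch fails; take x3 = True instead.
The clause (x6) is unit, so x6 = True.
The clause (x5) is unit, so x5 = True.
The clause (x1) is unit, so x1 = True.
The clause (¬x4) is unit, so x4 = False.
Now (x4) is unsatisfied and unit — conflict.
Either choice for x3 ends in contradiction.

UNSATISFIABLE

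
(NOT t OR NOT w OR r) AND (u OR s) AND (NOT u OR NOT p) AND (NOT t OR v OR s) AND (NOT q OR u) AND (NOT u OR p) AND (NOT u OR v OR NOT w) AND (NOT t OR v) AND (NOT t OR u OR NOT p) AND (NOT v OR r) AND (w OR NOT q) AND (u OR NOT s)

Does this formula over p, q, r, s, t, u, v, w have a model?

Branch on u: set u = true.
From the singleton clause (NOT p), p = false.
But (p) is also a unit clause — contradiction.
Backtrack on u: now try u = false.
From the singleton clause (s), s = true.
But (NOT s) is also a unit clause — contradiction.
Both values of u lead to a conflict.
No assignment satisfies every clause.

Unsatisfiable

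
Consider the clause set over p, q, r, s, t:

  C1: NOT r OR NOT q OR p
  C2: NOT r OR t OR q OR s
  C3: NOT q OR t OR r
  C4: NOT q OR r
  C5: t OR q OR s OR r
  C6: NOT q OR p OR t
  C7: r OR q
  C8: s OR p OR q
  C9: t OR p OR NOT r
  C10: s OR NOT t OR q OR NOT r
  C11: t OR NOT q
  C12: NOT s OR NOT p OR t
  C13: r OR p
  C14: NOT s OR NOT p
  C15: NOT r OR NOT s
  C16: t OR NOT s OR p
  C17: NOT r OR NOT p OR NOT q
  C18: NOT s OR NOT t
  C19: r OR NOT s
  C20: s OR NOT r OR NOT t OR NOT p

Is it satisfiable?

No

Case q = false:
(r) alone gives r = true.
(NOT s) alone gives s = false.
(t) alone gives t = true.
Now (NOT t) is unsatisfied and unit — conflict.
Undo q and try q = true.
(r) alone gives r = true.
(p) alone gives p = true.
Now (NOT p) is unsatisfied and unit — conflict.
Neither q = true nor q = false works.
No assignment satisfies every clause.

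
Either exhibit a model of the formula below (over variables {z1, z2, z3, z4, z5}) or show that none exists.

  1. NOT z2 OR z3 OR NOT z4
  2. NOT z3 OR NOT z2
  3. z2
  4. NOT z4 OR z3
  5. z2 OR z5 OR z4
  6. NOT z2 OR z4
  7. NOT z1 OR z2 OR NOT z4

UNSATISFIABLE

The clause (z2) is unit, so z2 = true.
The clause (NOT z3) is unit, so z3 = false.
The clause (NOT z4) is unit, so z4 = false.
Now (z4) is unsatisfied and unit — conflict.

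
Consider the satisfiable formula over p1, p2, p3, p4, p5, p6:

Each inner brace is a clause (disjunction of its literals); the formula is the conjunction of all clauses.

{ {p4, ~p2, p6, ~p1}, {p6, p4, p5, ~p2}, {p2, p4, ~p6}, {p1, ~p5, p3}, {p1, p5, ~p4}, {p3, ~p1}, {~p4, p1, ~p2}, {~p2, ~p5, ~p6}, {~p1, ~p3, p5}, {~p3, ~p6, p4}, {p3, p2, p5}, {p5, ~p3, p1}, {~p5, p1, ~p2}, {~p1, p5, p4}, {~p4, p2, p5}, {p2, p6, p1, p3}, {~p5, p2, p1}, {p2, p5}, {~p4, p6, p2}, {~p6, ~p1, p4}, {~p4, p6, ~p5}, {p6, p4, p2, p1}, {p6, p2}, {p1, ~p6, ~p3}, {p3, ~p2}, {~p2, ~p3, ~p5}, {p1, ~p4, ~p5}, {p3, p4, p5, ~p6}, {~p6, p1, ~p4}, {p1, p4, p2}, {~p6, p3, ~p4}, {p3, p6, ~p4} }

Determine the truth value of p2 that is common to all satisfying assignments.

Suppose p2 = 1.
From the singleton clause (p3), p3 = 1.
From the singleton clause (~p5), p5 = 0.
From the singleton clause (~p1), p1 = 0.
Now (p1) is unsatisfied and unit — conflict.
So every satisfying assignment has p2 = False.

False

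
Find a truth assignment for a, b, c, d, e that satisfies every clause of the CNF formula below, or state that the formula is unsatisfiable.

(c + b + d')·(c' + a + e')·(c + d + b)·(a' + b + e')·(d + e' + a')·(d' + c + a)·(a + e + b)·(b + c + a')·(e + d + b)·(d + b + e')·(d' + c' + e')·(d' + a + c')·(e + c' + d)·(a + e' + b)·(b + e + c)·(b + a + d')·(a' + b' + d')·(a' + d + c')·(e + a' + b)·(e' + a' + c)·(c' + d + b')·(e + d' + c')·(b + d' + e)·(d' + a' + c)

a=1,  b=1,  c=0,  d=0,  e=0

Branch on c: set c = 0.
Branch on b: set b = 1.
Branch on d: set d = 0.
Branch on e: set e = 0.
No clause remains; a is free.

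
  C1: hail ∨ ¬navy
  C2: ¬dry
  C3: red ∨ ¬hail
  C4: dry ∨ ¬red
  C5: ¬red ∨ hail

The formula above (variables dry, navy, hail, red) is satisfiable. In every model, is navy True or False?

False

Suppose navy = True.
The clause (hail) is unit, so hail = True.
The clause (¬dry) is unit, so dry = False.
The clause (red) is unit, so red = True.
Now (¬red) is unsatisfied and unit — conflict.
So every satisfying assignment has navy = False.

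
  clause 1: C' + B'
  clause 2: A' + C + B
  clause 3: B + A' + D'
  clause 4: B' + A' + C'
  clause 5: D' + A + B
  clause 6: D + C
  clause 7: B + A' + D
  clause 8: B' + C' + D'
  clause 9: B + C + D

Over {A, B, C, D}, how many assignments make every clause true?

There are 2^4 = 16 truth assignments over (A, B, C, D).
Check each against the 9 clauses (columns in the order A, B, C, D):
  F F F F  ✗ fails (D + C)
  F F F T  ✗ fails (D' + A + B)
  F F T F  ✓ satisfies all
  F F T T  ✗ fails (D' + A + B)
  F T F F  ✗ fails (D + C)
  F T F T  ✓ satisfies all
  F T T F  ✗ fails (C' + B')
  F T T T  ✗ fails (C' + B')
  T F F F  ✗ fails (A' + C + B)
  T F F T  ✗ fails (A' + C + B)
  T F T F  ✗ fails (B + A' + D)
  T F T T  ✗ fails (B + A' + D')
  T T F F  ✗ fails (D + C)
  T T F T  ✓ satisfies all
  T T T F  ✗ fails (C' + B')
  T T T T  ✗ fails (C' + B')
3 of the 16 rows are models.

3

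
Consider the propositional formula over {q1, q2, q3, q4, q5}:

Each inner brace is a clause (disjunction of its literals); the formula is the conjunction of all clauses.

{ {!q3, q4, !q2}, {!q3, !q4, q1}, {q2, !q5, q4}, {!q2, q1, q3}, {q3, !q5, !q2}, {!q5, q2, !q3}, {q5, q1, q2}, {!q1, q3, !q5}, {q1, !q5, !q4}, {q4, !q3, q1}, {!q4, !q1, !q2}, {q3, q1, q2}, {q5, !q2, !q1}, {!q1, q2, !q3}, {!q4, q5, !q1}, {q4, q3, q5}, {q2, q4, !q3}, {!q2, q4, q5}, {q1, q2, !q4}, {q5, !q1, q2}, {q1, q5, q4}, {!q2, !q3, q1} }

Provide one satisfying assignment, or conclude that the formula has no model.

Suppose q3 = false.
Suppose q2 = false.
The clause (q1) is unit, so q1 = true.
The clause (!q5) is unit, so q5 = false.
That conflicts with the unit clause (q5).
Undo q2 and try q2 = true.
The clause (q1) is unit, so q1 = true.
The clause (!q5) is unit, so q5 = false.
That conflicts with the unit clause (q5).
Either choice for q2 ends in contradiction.
Undo q3 and try q3 = true.
Suppose q4 = true.
The clause (q1) is unit, so q1 = true.
The clause (!q2) is unit, so q2 = false.
That conflicts with the unit clause (q2).
Undo q4 and try q4 = false.
The clause (!q2) is unit, so q2 = false.
That conflicts with the unit clause (q2).
Either choice for q4 ends in contradiction.
Either choice for q3 ends in contradiction.

UNSATISFIABLE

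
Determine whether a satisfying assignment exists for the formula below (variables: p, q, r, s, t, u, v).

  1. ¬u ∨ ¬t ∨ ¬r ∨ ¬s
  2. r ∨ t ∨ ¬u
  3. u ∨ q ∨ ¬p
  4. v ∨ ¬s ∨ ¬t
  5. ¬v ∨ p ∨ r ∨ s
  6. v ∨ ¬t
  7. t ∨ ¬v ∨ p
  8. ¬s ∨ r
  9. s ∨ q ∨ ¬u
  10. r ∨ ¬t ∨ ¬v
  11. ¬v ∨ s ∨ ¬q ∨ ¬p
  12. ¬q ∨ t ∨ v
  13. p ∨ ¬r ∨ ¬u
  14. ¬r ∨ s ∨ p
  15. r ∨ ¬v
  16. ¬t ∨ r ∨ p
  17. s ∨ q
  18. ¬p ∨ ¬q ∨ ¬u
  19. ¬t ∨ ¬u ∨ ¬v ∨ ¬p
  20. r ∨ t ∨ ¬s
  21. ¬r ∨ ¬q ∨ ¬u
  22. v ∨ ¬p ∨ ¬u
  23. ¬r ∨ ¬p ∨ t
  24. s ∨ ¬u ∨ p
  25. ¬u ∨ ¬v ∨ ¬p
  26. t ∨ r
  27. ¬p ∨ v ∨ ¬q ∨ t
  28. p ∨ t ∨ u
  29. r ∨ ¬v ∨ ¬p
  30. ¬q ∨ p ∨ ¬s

Try v = True.
Unit clause (r) forces r = True.
Try t = True.
Try u = False.
Try q = True.
Try s = True.
Unit clause (p) forces p = True.
Every clause now holds.
A satisfying assignment: p ↦ True,  q ↦ True,  r ↦ True,  s ↦ True,  t ↦ True,  u ↦ False,  v ↦ True.

Yes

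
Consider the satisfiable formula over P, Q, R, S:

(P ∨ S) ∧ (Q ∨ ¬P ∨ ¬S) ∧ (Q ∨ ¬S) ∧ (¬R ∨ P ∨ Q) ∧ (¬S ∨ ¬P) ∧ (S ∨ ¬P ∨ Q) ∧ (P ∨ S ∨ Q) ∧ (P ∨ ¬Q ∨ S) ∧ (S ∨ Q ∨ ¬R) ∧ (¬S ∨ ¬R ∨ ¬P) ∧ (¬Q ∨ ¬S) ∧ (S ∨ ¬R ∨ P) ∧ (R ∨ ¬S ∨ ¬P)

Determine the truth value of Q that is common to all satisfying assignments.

True

Suppose Q = False.
The clause (¬S) is unit, so S = False.
The clause (P) is unit, so P = True.
Now (¬P) is unsatisfied and unit — conflict.
So every satisfying assignment has Q = True.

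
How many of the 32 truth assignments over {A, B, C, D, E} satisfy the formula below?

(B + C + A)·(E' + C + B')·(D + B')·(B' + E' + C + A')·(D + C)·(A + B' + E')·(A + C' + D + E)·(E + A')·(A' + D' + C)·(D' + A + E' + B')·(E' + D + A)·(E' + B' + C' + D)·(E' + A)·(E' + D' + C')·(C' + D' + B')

3

There are 2^5 = 32 truth assignments over (A, B, C, D, E).
Split on C. With C = 1, the clauses containing C are satisfied and C' drops from the rest; 2 of the 2^4 = 16 assignments to the other variables satisfy what remains.
With C = 0, by the same count on the reduced clause set, 1 assignment works.
(One model: A=F, B=F, C=T, D=T, E=F.)
Total: 2 + 1 = 3.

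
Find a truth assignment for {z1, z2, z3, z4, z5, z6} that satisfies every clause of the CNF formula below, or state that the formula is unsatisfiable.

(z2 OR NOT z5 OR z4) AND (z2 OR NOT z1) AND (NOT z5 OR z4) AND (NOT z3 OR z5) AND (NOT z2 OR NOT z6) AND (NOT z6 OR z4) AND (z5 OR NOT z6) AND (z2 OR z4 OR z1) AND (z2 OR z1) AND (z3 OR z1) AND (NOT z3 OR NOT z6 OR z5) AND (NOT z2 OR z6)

Case z2 = true:
The clause (NOT z6) is unit, so z6 = false.
That conflicts with the unit clause (z6).
That branch fails; take z2 = false instead.
The clause (NOT z1) is unit, so z1 = false.
That conflicts with the unit clause (z1).
Both values of z2 lead to a conflict.

UNSATISFIABLE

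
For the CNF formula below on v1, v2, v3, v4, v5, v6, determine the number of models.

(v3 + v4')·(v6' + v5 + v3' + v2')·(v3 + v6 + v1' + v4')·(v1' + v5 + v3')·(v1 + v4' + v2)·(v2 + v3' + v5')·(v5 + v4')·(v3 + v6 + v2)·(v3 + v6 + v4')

There are 2^6 = 64 truth assignments over (v1, v2, v3, v4, v5, v6).
Split on v6. With v6 = 1, the clauses containing v6 are satisfied and v6' drops from the rest; 13 of the 2^5 = 32 assignments to the other variables satisfy what remains.
With v6 = 0, by the same count on the reduced clause set, 10 assignments work.
Total: 13 + 10 = 23.

23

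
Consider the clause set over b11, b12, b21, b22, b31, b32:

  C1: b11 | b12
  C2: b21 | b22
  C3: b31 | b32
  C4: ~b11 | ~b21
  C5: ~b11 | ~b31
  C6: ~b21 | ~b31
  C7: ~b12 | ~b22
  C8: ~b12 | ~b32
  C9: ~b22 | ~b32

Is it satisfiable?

Unsatisfiable

Case b11 = 1:
Unit clause (~b21) forces b21 = 0.
Unit clause (b22) forces b22 = 1.
Unit clause (~b31) forces b31 = 0.
Unit clause (b32) forces b32 = 1.
That conflicts with the unit clause (~b32).
That branch fails; take b11 = 0 instead.
Unit clause (b12) forces b12 = 1.
Unit clause (~b22) forces b22 = 0.
Unit clause (b21) forces b21 = 1.
Unit clause (~b31) forces b31 = 0.
Unit clause (b32) forces b32 = 1.
That conflicts with the unit clause (~b32).
Either choice for b11 ends in contradiction.
No assignment satisfies every clause.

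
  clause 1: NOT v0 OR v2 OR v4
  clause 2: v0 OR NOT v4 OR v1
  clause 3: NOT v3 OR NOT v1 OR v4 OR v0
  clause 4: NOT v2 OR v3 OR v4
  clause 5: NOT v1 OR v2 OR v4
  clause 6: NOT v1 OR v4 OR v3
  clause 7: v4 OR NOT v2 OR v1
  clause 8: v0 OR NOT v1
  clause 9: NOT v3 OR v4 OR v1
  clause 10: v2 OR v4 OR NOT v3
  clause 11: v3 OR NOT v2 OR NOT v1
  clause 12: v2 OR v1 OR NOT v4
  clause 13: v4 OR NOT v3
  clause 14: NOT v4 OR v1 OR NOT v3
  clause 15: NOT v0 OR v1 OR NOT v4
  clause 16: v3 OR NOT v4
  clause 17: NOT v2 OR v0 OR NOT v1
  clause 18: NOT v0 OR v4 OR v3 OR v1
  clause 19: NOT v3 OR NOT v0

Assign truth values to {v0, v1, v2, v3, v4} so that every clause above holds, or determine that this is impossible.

v0: false, v1: false, v2: false, v3: false, v4: false

Branch on v0: set v0 = false.
(NOT v1) alone gives v1 = false.
(NOT v4) alone gives v4 = false.
(NOT v2) alone gives v2 = false.
(NOT v3) alone gives v3 = false.
Every clause now holds.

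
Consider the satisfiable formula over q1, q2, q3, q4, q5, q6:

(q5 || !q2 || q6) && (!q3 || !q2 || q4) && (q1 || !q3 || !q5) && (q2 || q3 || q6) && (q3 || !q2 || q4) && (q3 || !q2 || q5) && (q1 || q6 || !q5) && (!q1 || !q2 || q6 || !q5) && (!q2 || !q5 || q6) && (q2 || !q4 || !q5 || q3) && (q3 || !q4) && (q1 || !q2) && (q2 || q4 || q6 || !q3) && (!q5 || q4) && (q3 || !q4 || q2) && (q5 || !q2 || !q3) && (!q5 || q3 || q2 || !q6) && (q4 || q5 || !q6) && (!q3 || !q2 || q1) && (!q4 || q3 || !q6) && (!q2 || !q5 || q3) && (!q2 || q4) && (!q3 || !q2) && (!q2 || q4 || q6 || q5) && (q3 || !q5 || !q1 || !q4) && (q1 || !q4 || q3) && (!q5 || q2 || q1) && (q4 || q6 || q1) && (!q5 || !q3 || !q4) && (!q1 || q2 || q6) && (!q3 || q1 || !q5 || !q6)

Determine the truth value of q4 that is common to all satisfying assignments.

Suppose q4 = false.
From the singleton clause (!q5), q5 = false.
From the singleton clause (!q6), q6 = false.
From the singleton clause (!q2), q2 = false.
From the singleton clause (q3), q3 = true.
Now (!q3) is unsatisfied and unit — conflict.
So every satisfying assignment has q4 = True.

True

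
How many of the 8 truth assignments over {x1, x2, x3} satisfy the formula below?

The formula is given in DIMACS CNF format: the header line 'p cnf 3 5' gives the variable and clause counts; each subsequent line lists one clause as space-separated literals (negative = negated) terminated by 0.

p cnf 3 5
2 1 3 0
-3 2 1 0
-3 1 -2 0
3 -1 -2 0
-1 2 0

There are 2^3 = 8 truth assignments over (x1, x2, x3).
Split on x2. With x2 = True, the clauses containing x2 are satisfied and ¬x2 drops from the rest; 2 of the 2^2 = 4 assignments to the other variables satisfy what remains.
With x2 = False, by the same count on the reduced clause set, 0 assignments work.
(One model: x1=F, x2=T, x3=F.)
Total: 2 + 0 = 2.

2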